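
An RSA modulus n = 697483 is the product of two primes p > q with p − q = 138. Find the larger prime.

907

Since p = q + 138, we have 697483 = q(q + 138), so q² + 138q − 697483 = 0.
Discriminant: 138² + 4·697483 = 19044 + 2789932 = 2808976; √2808976 = 1676.
q = (−138 + 1676)/2 = 769, and p = q + 138 = 907.
Check: 769 · 907 = 697483.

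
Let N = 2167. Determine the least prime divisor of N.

2167 is odd.
Digit sum 16, not divisible by 3.
Ends in 7: not divisible by 5.
7: 2167 = 7·309 + 4
11: 2167 = 11·197

11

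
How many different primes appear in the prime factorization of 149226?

149226 = 2 · 74613
74613 = 3 · 24871
24871 = 7 · 3553
3553 = 11 · 323
323 = 17 · 19
149226 = 2 · 3 · 7 · 11 · 17 · 19, which has 6 distinct prime factors.

6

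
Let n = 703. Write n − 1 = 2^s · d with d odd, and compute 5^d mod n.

703 − 1 = 702 = 2^1 · 351, so d = 351.
5^1 ≡ 5 (mod 703)
5^2 ≡ 5^2 = 25 ≡ 25 (mod 703)
5^4 ≡ 25^2 = 625 ≡ 625 (mod 703)
5^8 ≡ 625^2 = 390625 ≡ 460 (mod 703)
5^16 ≡ 460^2 = 211600 ≡ 700 (mod 703)
5^32 ≡ 700^2 = 490000 ≡ 9 (mod 703)
5^64 ≡ 9^2 = 81 ≡ 81 (mod 703)
5^128 ≡ 81^2 = 6561 ≡ 234 (mod 703)
5^256 ≡ 234^2 = 54756 ≡ 625 (mod 703)
351 = 256 + 64 + 16 + 8 + 4 + 2 + 1 in binary powers of 2.
So 5^351 ≡ 625 · 81 · 700 · 460 · 625 · 25 · 5 ≡ 438 (mod 703).
Squaring chain: 438; never reaches −1, so base 5 is a Miller–Rabin witness that 703 is composite.

438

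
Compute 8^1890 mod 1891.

8^1 ≡ 8 (mod 1891)
8^2 ≡ 8^2 = 64 ≡ 64 (mod 1891)
8^4 ≡ 64^2 = 4096 ≡ 314 (mod 1891)
8^8 ≡ 314^2 = 98596 ≡ 264 (mod 1891)
8^16 ≡ 264^2 = 69696 ≡ 1620 (mod 1891)
8^32 ≡ 1620^2 = 2624400 ≡ 1583 (mod 1891)
8^64 ≡ 1583^2 = 2505889 ≡ 314 (mod 1891)
8^128 ≡ 314^2 = 98596 ≡ 264 (mod 1891)
8^256 ≡ 264^2 = 69696 ≡ 1620 (mod 1891)
8^512 ≡ 1620^2 = 2624400 ≡ 1583 (mod 1891)
8^1024 ≡ 1583^2 = 2505889 ≡ 314 (mod 1891)
1890 = 1024 + 512 + 256 + 64 + 32 + 2 in binary powers of 2.
So 8^1890 ≡ 314 · 1583 · 1620 · 314 · 1583 · 64 ≡ 1768 (mod 1891).
Since 1768 ≠ 1, base 8 is a Fermat witness: 1891 is composite.

1768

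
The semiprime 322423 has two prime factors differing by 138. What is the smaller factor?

Since p = q + 138, we have 322423 = q(q + 138), so q² + 138q − 322423 = 0.
Discriminant: 138² + 4·322423 = 19044 + 1289692 = 1308736; √1308736 = 1144.
q = (−138 + 1144)/2 = 503, and p = q + 138 = 641.
Check: 503 · 641 = 322423.

503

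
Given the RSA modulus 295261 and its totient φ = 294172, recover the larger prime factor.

φ(n) = (p−1)(q−1) = n − (p+q) + 1, so p + q = 295261 − 294172 + 1 = 1090.
p and q are the roots of t² − 1090t + 295261 = 0.
Discriminant: 1090² − 4·295261 = 1188100 − 1181044 = 7056; √7056 = 84.
q = (1090 − 84)/2 = 503, p = (1090 + 84)/2 = 587.
Check: 503 · 587 = 295261.

587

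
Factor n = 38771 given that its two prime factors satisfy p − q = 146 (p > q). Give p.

283

Since p = q + 146, we have 38771 = q(q + 146), so q² + 146q − 38771 = 0.
Discriminant: 146² + 4·38771 = 21316 + 155084 = 176400; √176400 = 420.
q = (−146 + 420)/2 = 137, and p = q + 146 = 283.
Check: 137 · 283 = 38771.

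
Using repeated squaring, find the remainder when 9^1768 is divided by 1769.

790

9^1 ≡ 9 (mod 1769)
9^2 ≡ 9^2 = 81 ≡ 81 (mod 1769)
9^4 ≡ 81^2 = 6561 ≡ 1254 (mod 1769)
9^8 ≡ 1254^2 = 1572516 ≡ 1644 (mod 1769)
9^16 ≡ 1644^2 = 2702736 ≡ 1473 (mod 1769)
9^32 ≡ 1473^2 = 2169729 ≡ 935 (mod 1769)
9^64 ≡ 935^2 = 874225 ≡ 339 (mod 1769)
9^128 ≡ 339^2 = 114921 ≡ 1705 (mod 1769)
9^256 ≡ 1705^2 = 2907025 ≡ 558 (mod 1769)
9^512 ≡ 558^2 = 311364 ≡ 20 (mod 1769)
9^1024 ≡ 20^2 = 400 ≡ 400 (mod 1769)
1768 = 1024 + 512 + 128 + 64 + 32 + 8 in binary powers of 2.
So 9^1768 ≡ 400 · 20 · 1705 · 339 · 935 · 1644 ≡ 790 (mod 1769).
Since 790 ≠ 1, base 9 is a Fermat witness: 1769 is composite.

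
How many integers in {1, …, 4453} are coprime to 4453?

Factor: 4453 = 61 · 73.
φ(4453) = (61−1) · (73−1) = 60 · 72 = 4320.

4320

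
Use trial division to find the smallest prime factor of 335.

335 is odd.
Digit sum 11, not divisible by 3.
Ends in 5: divisible by 5.

5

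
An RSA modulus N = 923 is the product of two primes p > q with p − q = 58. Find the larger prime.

71

Since p = q + 58, we have 923 = q(q + 58), so q² + 58q − 923 = 0.
Discriminant: 58² + 4·923 = 3364 + 3692 = 7056; √7056 = 84.
q = (−58 + 84)/2 = 13, and p = q + 58 = 71.
Check: 13 · 71 = 923.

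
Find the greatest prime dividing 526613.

97

526613 = 61 · 8633
8633 = 89 · 97
97 is prime.
So 526613 = 61 · 89 · 97; the largest prime factor is 97.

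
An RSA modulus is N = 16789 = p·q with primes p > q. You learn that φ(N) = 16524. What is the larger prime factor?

φ(n) = (p−1)(q−1) = n − (p+q) + 1, so p + q = 16789 − 16524 + 1 = 266.
p and q are the roots of t² − 266t + 16789 = 0.
Discriminant: 266² − 4·16789 = 70756 − 67156 = 3600; √3600 = 60.
q = (266 − 60)/2 = 103, p = (266 + 60)/2 = 163.
Check: 103 · 163 = 16789.

163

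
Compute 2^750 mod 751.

2^1 ≡ 2 (mod 751)
2^2 ≡ 2^2 = 4 ≡ 4 (mod 751)
2^4 ≡ 4^2 = 16 ≡ 16 (mod 751)
2^8 ≡ 16^2 = 256 ≡ 256 (mod 751)
2^16 ≡ 256^2 = 65536 ≡ 199 (mod 751)
2^32 ≡ 199^2 = 39601 ≡ 549 (mod 751)
2^64 ≡ 549^2 = 301401 ≡ 250 (mod 751)
2^128 ≡ 250^2 = 62500 ≡ 167 (mod 751)
2^256 ≡ 167^2 = 27889 ≡ 102 (mod 751)
2^512 ≡ 102^2 = 10404 ≡ 641 (mod 751)
750 = 512 + 128 + 64 + 32 + 8 + 4 + 2 in binary powers of 2.
So 2^750 ≡ 641 · 167 · 250 · 549 · 256 · 16 · 4 ≡ 1 (mod 751).
Since the result is 1, base 2 gives no evidence that 751 is composite.

1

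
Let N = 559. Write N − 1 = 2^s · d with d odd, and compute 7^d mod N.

343

559 − 1 = 558 = 2^1 · 279, so d = 279.
7^1 ≡ 7 (mod 559)
7^2 ≡ 7^2 = 49 ≡ 49 (mod 559)
7^4 ≡ 49^2 = 2401 ≡ 165 (mod 559)
7^8 ≡ 165^2 = 27225 ≡ 393 (mod 559)
7^16 ≡ 393^2 = 154449 ≡ 165 (mod 559)
7^32 ≡ 165^2 = 27225 ≡ 393 (mod 559)
7^64 ≡ 393^2 = 154449 ≡ 165 (mod 559)
7^128 ≡ 165^2 = 27225 ≡ 393 (mod 559)
7^256 ≡ 393^2 = 154449 ≡ 165 (mod 559)
279 = 256 + 16 + 4 + 2 + 1 in binary powers of 2.
So 7^279 ≡ 165 · 165 · 165 · 49 · 7 ≡ 343 (mod 559).
Squaring chain: 343; never reaches −1, so base 7 is a Miller–Rabin witness that 559 is composite.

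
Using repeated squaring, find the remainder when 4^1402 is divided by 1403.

1001

4^1 ≡ 4 (mod 1403)
4^2 ≡ 4^2 = 16 ≡ 16 (mod 1403)
4^4 ≡ 16^2 = 256 ≡ 256 (mod 1403)
4^8 ≡ 256^2 = 65536 ≡ 998 (mod 1403)
4^16 ≡ 998^2 = 996004 ≡ 1277 (mod 1403)
4^32 ≡ 1277^2 = 1630729 ≡ 443 (mod 1403)
4^64 ≡ 443^2 = 196249 ≡ 1232 (mod 1403)
4^128 ≡ 1232^2 = 1517824 ≡ 1181 (mod 1403)
4^256 ≡ 1181^2 = 1394761 ≡ 179 (mod 1403)
4^512 ≡ 179^2 = 32041 ≡ 1175 (mod 1403)
4^1024 ≡ 1175^2 = 1380625 ≡ 73 (mod 1403)
1402 = 1024 + 256 + 64 + 32 + 16 + 8 + 2 in binary powers of 2.
So 4^1402 ≡ 73 · 179 · 1232 · 443 · 1277 · 998 · 16 ≡ 1001 (mod 1403).
Since 1001 ≠ 1, base 4 is a Fermat witness: 1403 is composite.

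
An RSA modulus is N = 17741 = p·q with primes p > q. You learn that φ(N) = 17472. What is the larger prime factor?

φ(n) = (p−1)(q−1) = n − (p+q) + 1, so p + q = 17741 − 17472 + 1 = 270.
p and q are the roots of t² − 270t + 17741 = 0.
Discriminant: 270² − 4·17741 = 72900 − 70964 = 1936; √1936 = 44.
q = (270 − 44)/2 = 113, p = (270 + 44)/2 = 157.
Check: 113 · 157 = 17741.

157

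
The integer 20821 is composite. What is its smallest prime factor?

20821 is odd.
Digit sum 13, not divisible by 3.
Ends in 1: not divisible by 5.
7: 20821 = 7·2974 + 3
11: 20821 = 11·1892 + 9
13: 20821 = 13·1601 + 8
17: 20821 = 17·1224 + 13
19: 20821 = 19·1095 + 16
23: 20821 = 23·905 + 6
29: 20821 = 29·717 + 28
31: 20821 = 31·671 + 20
37: 20821 = 37·562 + 27
41: 20821 = 41·507 + 34
43: 20821 = 43·484 + 9
47: 20821 = 47·443

47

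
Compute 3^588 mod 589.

3^1 ≡ 3 (mod 589)
3^2 ≡ 3^2 = 9 ≡ 9 (mod 589)
3^4 ≡ 9^2 = 81 ≡ 81 (mod 589)
3^8 ≡ 81^2 = 6561 ≡ 82 (mod 589)
3^16 ≡ 82^2 = 6724 ≡ 245 (mod 589)
3^32 ≡ 245^2 = 60025 ≡ 536 (mod 589)
3^64 ≡ 536^2 = 287296 ≡ 453 (mod 589)
3^128 ≡ 453^2 = 205209 ≡ 237 (mod 589)
3^256 ≡ 237^2 = 56169 ≡ 214 (mod 589)
3^512 ≡ 214^2 = 45796 ≡ 443 (mod 589)
588 = 512 + 64 + 8 + 4 in binary powers of 2.
So 3^588 ≡ 443 · 453 · 82 · 81 ≡ 562 (mod 589).
Since 562 ≠ 1, base 3 is a Fermat witness: 589 is composite.

562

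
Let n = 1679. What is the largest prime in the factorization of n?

1679 = 23 · 73
73 is prime.
So 1679 = 23 · 73; the largest prime factor is 73.

73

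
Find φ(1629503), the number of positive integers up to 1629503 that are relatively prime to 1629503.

1587456

Factor: 1629503 = 97 · 107 · 157.
φ(1629503) = (97−1) · (107−1) · (157−1) = 96 · 106 · 156 = 1587456.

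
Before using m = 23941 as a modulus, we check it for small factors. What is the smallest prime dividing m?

89

23941 is odd.
Digit sum 19, not divisible by 3.
Ends in 1: not divisible by 5.
7: 23941 = 7·3420 + 1
11: 23941 = 11·2176 + 5
13: 23941 = 13·1841 + 8
17: 23941 = 17·1408 + 5
19: 23941 = 19·1260 + 1
23: 23941 = 23·1040 + 21
29: 23941 = 29·825 + 16
31: 23941 = 31·772 + 9
37: 23941 = 37·647 + 2
41: 23941 = 41·583 + 38
43: 23941 = 43·556 + 33
47: 23941 = 47·509 + 18
53: 23941 = 53·451 + 38
59: 23941 = 59·405 + 46
61: 23941 = 61·392 + 29
67: 23941 = 67·357 + 22
71: 23941 = 71·337 + 14
73: 23941 = 73·327 + 70
79: 23941 = 79·303 + 4
83: 23941 = 83·288 + 37
89: 23941 = 89·269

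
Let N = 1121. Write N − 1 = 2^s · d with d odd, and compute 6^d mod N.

1121 − 1 = 1120 = 2^5 · 35, so d = 35.
6^1 ≡ 6 (mod 1121)
6^2 ≡ 6^2 = 36 ≡ 36 (mod 1121)
6^4 ≡ 36^2 = 1296 ≡ 175 (mod 1121)
6^8 ≡ 175^2 = 30625 ≡ 358 (mod 1121)
6^16 ≡ 358^2 = 128164 ≡ 370 (mod 1121)
6^32 ≡ 370^2 = 136900 ≡ 138 (mod 1121)
35 = 32 + 2 + 1 in binary powers of 2.
So 6^35 ≡ 138 · 36 · 6 ≡ 662 (mod 1121).
Squaring chain: 662 → 1054 → 5 → 25 → 625; never reaches −1, so base 6 is a Miller–Rabin witness that 1121 is composite.

662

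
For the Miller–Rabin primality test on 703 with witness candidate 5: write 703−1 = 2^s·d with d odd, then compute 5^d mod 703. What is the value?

703 − 1 = 702 = 2^1 · 351, so d = 351.
5^1 ≡ 5 (mod 703)
5^2 ≡ 5^2 = 25 ≡ 25 (mod 703)
5^4 ≡ 25^2 = 625 ≡ 625 (mod 703)
5^8 ≡ 625^2 = 390625 ≡ 460 (mod 703)
5^16 ≡ 460^2 = 211600 ≡ 700 (mod 703)
5^32 ≡ 700^2 = 490000 ≡ 9 (mod 703)
5^64 ≡ 9^2 = 81 ≡ 81 (mod 703)
5^128 ≡ 81^2 = 6561 ≡ 234 (mod 703)
5^256 ≡ 234^2 = 54756 ≡ 625 (mod 703)
351 = 256 + 64 + 16 + 8 + 4 + 2 + 1 in binary powers of 2.
So 5^351 ≡ 625 · 81 · 700 · 460 · 625 · 25 · 5 ≡ 438 (mod 703).
Squaring chain: 438; never reaches −1, so base 5 is a Miller–Rabin witness that 703 is composite.

438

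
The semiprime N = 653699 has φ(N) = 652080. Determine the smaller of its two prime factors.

φ(n) = (p−1)(q−1) = n − (p+q) + 1, so p + q = 653699 − 652080 + 1 = 1620.
p and q are the roots of t² − 1620t + 653699 = 0.
Discriminant: 1620² − 4·653699 = 2624400 − 2614796 = 9604; √9604 = 98.
q = (1620 − 98)/2 = 761, p = (1620 + 98)/2 = 859.
Check: 761 · 859 = 653699.

761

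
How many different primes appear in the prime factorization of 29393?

29393 = 7 · 4199
4199 = 13 · 323
323 = 17 · 19
29393 = 7 · 13 · 17 · 19, which has 4 distinct prime factors.

4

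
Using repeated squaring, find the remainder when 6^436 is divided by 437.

118

6^1 ≡ 6 (mod 437)
6^2 ≡ 6^2 = 36 ≡ 36 (mod 437)
6^4 ≡ 36^2 = 1296 ≡ 422 (mod 437)
6^8 ≡ 422^2 = 178084 ≡ 225 (mod 437)
6^16 ≡ 225^2 = 50625 ≡ 370 (mod 437)
6^32 ≡ 370^2 = 136900 ≡ 119 (mod 437)
6^64 ≡ 119^2 = 14161 ≡ 177 (mod 437)
6^128 ≡ 177^2 = 31329 ≡ 302 (mod 437)
6^256 ≡ 302^2 = 91204 ≡ 308 (mod 437)
436 = 256 + 128 + 32 + 16 + 4 in binary powers of 2.
So 6^436 ≡ 308 · 302 · 119 · 370 · 422 ≡ 118 (mod 437).
Since 118 ≠ 1, base 6 is a Fermat witness: 437 is composite.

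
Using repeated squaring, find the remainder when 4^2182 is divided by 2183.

2106

4^1 ≡ 4 (mod 2183)
4^2 ≡ 4^2 = 16 ≡ 16 (mod 2183)
4^4 ≡ 16^2 = 256 ≡ 256 (mod 2183)
4^8 ≡ 256^2 = 65536 ≡ 46 (mod 2183)
4^16 ≡ 46^2 = 2116 ≡ 2116 (mod 2183)
4^32 ≡ 2116^2 = 4477456 ≡ 123 (mod 2183)
4^64 ≡ 123^2 = 15129 ≡ 2031 (mod 2183)
4^128 ≡ 2031^2 = 4124961 ≡ 1274 (mod 2183)
4^256 ≡ 1274^2 = 1623076 ≡ 1107 (mod 2183)
4^512 ≡ 1107^2 = 1225449 ≡ 786 (mod 2183)
4^1024 ≡ 786^2 = 617796 ≡ 7 (mod 2183)
4^2048 ≡ 7^2 = 49 ≡ 49 (mod 2183)
2182 = 2048 + 128 + 4 + 2 in binary powers of 2.
So 4^2182 ≡ 49 · 1274 · 256 · 16 ≡ 2106 (mod 2183).
Since 2106 ≠ 1, base 4 is a Fermat witness: 2183 is composite.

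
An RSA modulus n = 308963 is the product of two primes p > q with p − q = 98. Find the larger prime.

607

Since p = q + 98, we have 308963 = q(q + 98), so q² + 98q − 308963 = 0.
Discriminant: 98² + 4·308963 = 9604 + 1235852 = 1245456; √1245456 = 1116.
q = (−98 + 1116)/2 = 509, and p = q + 98 = 607.
Check: 509 · 607 = 308963.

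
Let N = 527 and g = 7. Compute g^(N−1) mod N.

7^1 ≡ 7 (mod 527)
7^2 ≡ 7^2 = 49 ≡ 49 (mod 527)
7^4 ≡ 49^2 = 2401 ≡ 293 (mod 527)
7^8 ≡ 293^2 = 85849 ≡ 475 (mod 527)
7^16 ≡ 475^2 = 225625 ≡ 69 (mod 527)
7^32 ≡ 69^2 = 4761 ≡ 18 (mod 527)
7^64 ≡ 18^2 = 324 ≡ 324 (mod 527)
7^128 ≡ 324^2 = 104976 ≡ 103 (mod 527)
7^256 ≡ 103^2 = 10609 ≡ 69 (mod 527)
7^512 ≡ 69^2 = 4761 ≡ 18 (mod 527)
526 = 512 + 8 + 4 + 2 in binary powers of 2.
So 7^526 ≡ 18 · 475 · 293 · 49 ≡ 348 (mod 527).
Since 348 ≠ 1, base 7 is a Fermat witness: 527 is composite.

348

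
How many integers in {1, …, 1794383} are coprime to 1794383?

1746360

Factor: 1794383 = 71 · 127 · 199.
φ(1794383) = (71−1) · (127−1) · (199−1) = 70 · 126 · 198 = 1746360.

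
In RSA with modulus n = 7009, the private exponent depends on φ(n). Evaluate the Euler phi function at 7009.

6804

Factor: 7009 = 43 · 163.
φ(7009) = (43−1) · (163−1) = 42 · 162 = 6804.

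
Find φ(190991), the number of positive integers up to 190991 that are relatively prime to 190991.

Factor: 190991 = 31 · 61 · 101.
φ(190991) = (31−1) · (61−1) · (101−1) = 30 · 60 · 100 = 180000.

180000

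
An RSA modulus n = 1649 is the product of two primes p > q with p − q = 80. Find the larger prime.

Since p = q + 80, we have 1649 = q(q + 80), so q² + 80q − 1649 = 0.
Discriminant: 80² + 4·1649 = 6400 + 6596 = 12996; √12996 = 114.
q = (−80 + 114)/2 = 17, and p = q + 80 = 97.
Check: 17 · 97 = 1649.

97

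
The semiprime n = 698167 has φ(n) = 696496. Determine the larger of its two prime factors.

φ(n) = (p−1)(q−1) = n − (p+q) + 1, so p + q = 698167 − 696496 + 1 = 1672.
p and q are the roots of t² − 1672t + 698167 = 0.
Discriminant: 1672² − 4·698167 = 2795584 − 2792668 = 2916; √2916 = 54.
q = (1672 − 54)/2 = 809, p = (1672 + 54)/2 = 863.
Check: 809 · 863 = 698167.

863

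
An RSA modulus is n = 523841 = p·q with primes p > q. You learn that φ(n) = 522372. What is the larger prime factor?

863

φ(n) = (p−1)(q−1) = n − (p+q) + 1, so p + q = 523841 − 522372 + 1 = 1470.
p and q are the roots of t² − 1470t + 523841 = 0.
Discriminant: 1470² − 4·523841 = 2160900 − 2095364 = 65536; √65536 = 256.
q = (1470 − 256)/2 = 607, p = (1470 + 256)/2 = 863.
Check: 607 · 863 = 523841.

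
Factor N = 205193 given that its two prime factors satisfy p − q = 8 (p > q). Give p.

Since p = q + 8, we have 205193 = q(q + 8), so q² + 8q − 205193 = 0.
Discriminant: 8² + 4·205193 = 64 + 820772 = 820836; √820836 = 906.
q = (−8 + 906)/2 = 449, and p = q + 8 = 457.
Check: 449 · 457 = 205193.

457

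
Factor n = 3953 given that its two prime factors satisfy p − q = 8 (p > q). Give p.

Since p = q + 8, we have 3953 = q(q + 8), so q² + 8q − 3953 = 0.
Discriminant: 8² + 4·3953 = 64 + 15812 = 15876; √15876 = 126.
q = (−8 + 126)/2 = 59, and p = q + 8 = 67.
Check: 59 · 67 = 3953.

67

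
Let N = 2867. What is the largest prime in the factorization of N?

61

2867 = 47 · 61
61 is prime.
So 2867 = 47 · 61; the largest prime factor is 61.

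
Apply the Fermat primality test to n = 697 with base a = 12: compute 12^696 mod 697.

611

12^1 ≡ 12 (mod 697)
12^2 ≡ 12^2 = 144 ≡ 144 (mod 697)
12^4 ≡ 144^2 = 20736 ≡ 523 (mod 697)
12^8 ≡ 523^2 = 273529 ≡ 305 (mod 697)
12^16 ≡ 305^2 = 93025 ≡ 324 (mod 697)
12^32 ≡ 324^2 = 104976 ≡ 426 (mod 697)
12^64 ≡ 426^2 = 181476 ≡ 256 (mod 697)
12^128 ≡ 256^2 = 65536 ≡ 18 (mod 697)
12^256 ≡ 18^2 = 324 ≡ 324 (mod 697)
12^512 ≡ 324^2 = 104976 ≡ 426 (mod 697)
696 = 512 + 128 + 32 + 16 + 8 in binary powers of 2.
So 12^696 ≡ 426 · 18 · 426 · 324 · 305 ≡ 611 (mod 697).
Since 611 ≠ 1, base 12 is a Fermat witness: 697 is composite.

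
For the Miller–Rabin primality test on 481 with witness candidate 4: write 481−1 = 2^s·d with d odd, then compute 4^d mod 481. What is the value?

481 − 1 = 480 = 2^5 · 15, so d = 15.
4^1 ≡ 4 (mod 481)
4^2 ≡ 4^2 = 16 ≡ 16 (mod 481)
4^4 ≡ 16^2 = 256 ≡ 256 (mod 481)
4^8 ≡ 256^2 = 65536 ≡ 120 (mod 481)
15 = 8 + 4 + 2 + 1 in binary powers of 2.
So 4^15 ≡ 120 · 256 · 16 · 4 ≡ 233 (mod 481).
Squaring chain: 233 → 417 → 248 → 417 → 248; never reaches −1, so base 4 is a Miller–Rabin witness that 481 is composite.

233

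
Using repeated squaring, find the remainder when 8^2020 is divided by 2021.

8^1 ≡ 8 (mod 2021)
8^2 ≡ 8^2 = 64 ≡ 64 (mod 2021)
8^4 ≡ 64^2 = 4096 ≡ 54 (mod 2021)
8^8 ≡ 54^2 = 2916 ≡ 895 (mod 2021)
8^16 ≡ 895^2 = 801025 ≡ 709 (mod 2021)
8^32 ≡ 709^2 = 502681 ≡ 1473 (mod 2021)
8^64 ≡ 1473^2 = 2169729 ≡ 1196 (mod 2021)
8^128 ≡ 1196^2 = 1430416 ≡ 1569 (mod 2021)
8^256 ≡ 1569^2 = 2461761 ≡ 183 (mod 2021)
8^512 ≡ 183^2 = 33489 ≡ 1153 (mod 2021)
8^1024 ≡ 1153^2 = 1329409 ≡ 1612 (mod 2021)
2020 = 1024 + 512 + 256 + 128 + 64 + 32 + 4 in binary powers of 2.
So 8^2020 ≡ 1612 · 1153 · 183 · 1569 · 1196 · 1473 · 54 ≡ 1860 (mod 2021).
Since 1860 ≠ 1, base 8 is a Fermat witness: 2021 is composite.

1860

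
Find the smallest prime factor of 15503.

37

15503 is odd.
Digit sum 14, not divisible by 3.
Ends in 3: not divisible by 5.
7: 15503 = 7·2214 + 5
11: 15503 = 11·1409 + 4
13: 15503 = 13·1192 + 7
17: 15503 = 17·911 + 16
19: 15503 = 19·815 + 18
23: 15503 = 23·674 + 1
29: 15503 = 29·534 + 17
31: 15503 = 31·500 + 3
37: 15503 = 37·419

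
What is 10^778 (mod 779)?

10^1 ≡ 10 (mod 779)
10^2 ≡ 10^2 = 100 ≡ 100 (mod 779)
10^4 ≡ 100^2 = 10000 ≡ 652 (mod 779)
10^8 ≡ 652^2 = 425104 ≡ 549 (mod 779)
10^16 ≡ 549^2 = 301401 ≡ 707 (mod 779)
10^32 ≡ 707^2 = 499849 ≡ 510 (mod 779)
10^64 ≡ 510^2 = 260100 ≡ 693 (mod 779)
10^128 ≡ 693^2 = 480249 ≡ 385 (mod 779)
10^256 ≡ 385^2 = 148225 ≡ 215 (mod 779)
10^512 ≡ 215^2 = 46225 ≡ 264 (mod 779)
778 = 512 + 256 + 8 + 2 in binary powers of 2.
So 10^778 ≡ 264 · 215 · 549 · 100 ≡ 139 (mod 779).
Since 139 ≠ 1, base 10 is a Fermat witness: 779 is composite.

139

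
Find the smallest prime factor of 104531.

104531 is odd.
Digit sum 14, not divisible by 3.
Ends in 1: not divisible by 5.
7: 104531 = 7·14933

7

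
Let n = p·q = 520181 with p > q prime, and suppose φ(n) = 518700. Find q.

571

φ(n) = (p−1)(q−1) = n − (p+q) + 1, so p + q = 520181 − 518700 + 1 = 1482.
p and q are the roots of t² − 1482t + 520181 = 0.
Discriminant: 1482² − 4·520181 = 2196324 − 2080724 = 115600; √115600 = 340.
q = (1482 − 340)/2 = 571, p = (1482 + 340)/2 = 911.
Check: 571 · 911 = 520181.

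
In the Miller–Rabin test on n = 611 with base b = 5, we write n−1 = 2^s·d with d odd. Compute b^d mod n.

611 − 1 = 610 = 2^1 · 305, so d = 305.
5^1 ≡ 5 (mod 611)
5^2 ≡ 5^2 = 25 ≡ 25 (mod 611)
5^4 ≡ 25^2 = 625 ≡ 14 (mod 611)
5^8 ≡ 14^2 = 196 ≡ 196 (mod 611)
5^16 ≡ 196^2 = 38416 ≡ 534 (mod 611)
5^32 ≡ 534^2 = 285156 ≡ 430 (mod 611)
5^64 ≡ 430^2 = 184900 ≡ 378 (mod 611)
5^128 ≡ 378^2 = 142884 ≡ 521 (mod 611)
5^256 ≡ 521^2 = 271441 ≡ 157 (mod 611)
305 = 256 + 32 + 16 + 1 in binary powers of 2.
So 5^305 ≡ 157 · 430 · 534 · 5 ≡ 590 (mod 611).
Squaring chain: 590; never reaches −1, so base 5 is a Miller–Rabin witness that 611 is composite.

590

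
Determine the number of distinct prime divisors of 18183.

18183 = 3 · 6061
6061 = 11 · 551
551 = 19 · 29
18183 = 3 · 11 · 19 · 29, which has 4 distinct prime factors.

4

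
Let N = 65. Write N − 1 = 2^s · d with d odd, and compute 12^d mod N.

12

65 − 1 = 64 = 2^6 · 1, so d = 1.
12^1 ≡ 12 (mod 65)
1 = 1 in binary powers of 2.
So 12^1 ≡ 12 ≡ 12 (mod 65).
Squaring chain: 12 → 14 → 1 → 1 → 1 → 1; never reaches −1, so base 12 is a Miller–Rabin witness that 65 is composite.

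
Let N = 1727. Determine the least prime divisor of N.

1727 is odd.
Digit sum 17, not divisible by 3.
Ends in 7: not divisible by 5.
7: 1727 = 7·246 + 5
11: 1727 = 11·157

11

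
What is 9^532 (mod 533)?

9^1 ≡ 9 (mod 533)
9^2 ≡ 9^2 = 81 ≡ 81 (mod 533)
9^4 ≡ 81^2 = 6561 ≡ 165 (mod 533)
9^8 ≡ 165^2 = 27225 ≡ 42 (mod 533)
9^16 ≡ 42^2 = 1764 ≡ 165 (mod 533)
9^32 ≡ 165^2 = 27225 ≡ 42 (mod 533)
9^64 ≡ 42^2 = 1764 ≡ 165 (mod 533)
9^128 ≡ 165^2 = 27225 ≡ 42 (mod 533)
9^256 ≡ 42^2 = 1764 ≡ 165 (mod 533)
9^512 ≡ 165^2 = 27225 ≡ 42 (mod 533)
532 = 512 + 16 + 4 in binary powers of 2.
So 9^532 ≡ 42 · 165 · 165 ≡ 165 (mod 533).
Since 165 ≠ 1, base 9 is a Fermat witness: 533 is composite.

165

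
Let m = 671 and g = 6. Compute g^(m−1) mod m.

6^1 ≡ 6 (mod 671)
6^2 ≡ 6^2 = 36 ≡ 36 (mod 671)
6^4 ≡ 36^2 = 1296 ≡ 625 (mod 671)
6^8 ≡ 625^2 = 390625 ≡ 103 (mod 671)
6^16 ≡ 103^2 = 10609 ≡ 544 (mod 671)
6^32 ≡ 544^2 = 295936 ≡ 25 (mod 671)
6^64 ≡ 25^2 = 625 ≡ 625 (mod 671)
6^128 ≡ 625^2 = 390625 ≡ 103 (mod 671)
6^256 ≡ 103^2 = 10609 ≡ 544 (mod 671)
6^512 ≡ 544^2 = 295936 ≡ 25 (mod 671)
670 = 512 + 128 + 16 + 8 + 4 + 2 in binary powers of 2.
So 6^670 ≡ 25 · 103 · 544 · 103 · 625 · 36 ≡ 353 (mod 671).
Since 353 ≠ 1, base 6 is a Fermat witness: 671 is composite.

353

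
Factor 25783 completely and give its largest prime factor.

25783 = 19 · 1357
1357 = 23 · 59
59 is prime.
So 25783 = 19 · 23 · 59; the largest prime factor is 59.

59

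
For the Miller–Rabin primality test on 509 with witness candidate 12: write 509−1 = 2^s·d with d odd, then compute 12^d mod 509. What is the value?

509 − 1 = 508 = 2^2 · 127, so d = 127.
12^1 ≡ 12 (mod 509)
12^2 ≡ 12^2 = 144 ≡ 144 (mod 509)
12^4 ≡ 144^2 = 20736 ≡ 376 (mod 509)
12^8 ≡ 376^2 = 141376 ≡ 383 (mod 509)
12^16 ≡ 383^2 = 146689 ≡ 97 (mod 509)
12^32 ≡ 97^2 = 9409 ≡ 247 (mod 509)
12^64 ≡ 247^2 = 61009 ≡ 438 (mod 509)
127 = 64 + 32 + 16 + 8 + 4 + 2 + 1 in binary powers of 2.
So 12^127 ≡ 438 · 247 · 97 · 383 · 376 · 144 · 12 ≡ 208 (mod 509).
Squaring chain: 208 → 508; reaches −1, so base 12 does not prove 509 composite.

208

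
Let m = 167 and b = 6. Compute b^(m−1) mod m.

6^1 ≡ 6 (mod 167)
6^2 ≡ 6^2 = 36 ≡ 36 (mod 167)
6^4 ≡ 36^2 = 1296 ≡ 127 (mod 167)
6^8 ≡ 127^2 = 16129 ≡ 97 (mod 167)
6^16 ≡ 97^2 = 9409 ≡ 57 (mod 167)
6^32 ≡ 57^2 = 3249 ≡ 76 (mod 167)
6^64 ≡ 76^2 = 5776 ≡ 98 (mod 167)
6^128 ≡ 98^2 = 9604 ≡ 85 (mod 167)
166 = 128 + 32 + 4 + 2 in binary powers of 2.
So 6^166 ≡ 85 · 76 · 127 · 36 ≡ 1 (mod 167).
Since the result is 1, base 6 gives no evidence that 167 is composite.

1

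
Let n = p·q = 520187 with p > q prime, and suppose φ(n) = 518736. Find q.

643

φ(n) = (p−1)(q−1) = n − (p+q) + 1, so p + q = 520187 − 518736 + 1 = 1452.
p and q are the roots of t² − 1452t + 520187 = 0.
Discriminant: 1452² − 4·520187 = 2108304 − 2080748 = 27556; √27556 = 166.
q = (1452 − 166)/2 = 643, p = (1452 + 166)/2 = 809.
Check: 643 · 809 = 520187.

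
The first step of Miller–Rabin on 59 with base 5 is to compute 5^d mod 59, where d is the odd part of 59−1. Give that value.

59 − 1 = 58 = 2^1 · 29, so d = 29.
5^1 ≡ 5 (mod 59)
5^2 ≡ 5^2 = 25 ≡ 25 (mod 59)
5^4 ≡ 25^2 = 625 ≡ 35 (mod 59)
5^8 ≡ 35^2 = 1225 ≡ 45 (mod 59)
5^16 ≡ 45^2 = 2025 ≡ 19 (mod 59)
29 = 16 + 8 + 4 + 1 in binary powers of 2.
So 5^29 ≡ 19 · 45 · 35 · 5 ≡ 1 (mod 59).
Since 5^d ≡ 1 (mod 59), base 5 does not prove 59 composite.

1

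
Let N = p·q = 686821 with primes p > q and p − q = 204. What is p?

937

Since p = q + 204, we have 686821 = q(q + 204), so q² + 204q − 686821 = 0.
Discriminant: 204² + 4·686821 = 41616 + 2747284 = 2788900; √2788900 = 1670.
q = (−204 + 1670)/2 = 733, and p = q + 204 = 937.
Check: 733 · 937 = 686821.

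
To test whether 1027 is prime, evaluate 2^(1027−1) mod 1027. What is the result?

857

2^1 ≡ 2 (mod 1027)
2^2 ≡ 2^2 = 4 ≡ 4 (mod 1027)
2^4 ≡ 4^2 = 16 ≡ 16 (mod 1027)
2^8 ≡ 16^2 = 256 ≡ 256 (mod 1027)
2^16 ≡ 256^2 = 65536 ≡ 835 (mod 1027)
2^32 ≡ 835^2 = 697225 ≡ 919 (mod 1027)
2^64 ≡ 919^2 = 844561 ≡ 367 (mod 1027)
2^128 ≡ 367^2 = 134689 ≡ 152 (mod 1027)
2^256 ≡ 152^2 = 23104 ≡ 510 (mod 1027)
2^512 ≡ 510^2 = 260100 ≡ 269 (mod 1027)
2^1024 ≡ 269^2 = 72361 ≡ 471 (mod 1027)
1026 = 1024 + 2 in binary powers of 2.
So 2^1026 ≡ 471 · 4 ≡ 857 (mod 1027).
Since 857 ≠ 1, base 2 is a Fermat witness: 1027 is composite.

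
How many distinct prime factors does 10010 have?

10010 = 2 · 5005
5005 = 5 · 1001
1001 = 7 · 143
143 = 11 · 13
10010 = 2 · 5 · 7 · 11 · 13, which has 5 distinct prime factors.

5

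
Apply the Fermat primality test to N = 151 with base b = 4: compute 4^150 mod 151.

1

4^1 ≡ 4 (mod 151)
4^2 ≡ 4^2 = 16 ≡ 16 (mod 151)
4^4 ≡ 16^2 = 256 ≡ 105 (mod 151)
4^8 ≡ 105^2 = 11025 ≡ 2 (mod 151)
4^16 ≡ 2^2 = 4 ≡ 4 (mod 151)
4^32 ≡ 4^2 = 16 ≡ 16 (mod 151)
4^64 ≡ 16^2 = 256 ≡ 105 (mod 151)
4^128 ≡ 105^2 = 11025 ≡ 2 (mod 151)
150 = 128 + 16 + 4 + 2 in binary powers of 2.
So 4^150 ≡ 2 · 4 · 105 · 16 ≡ 1 (mod 151).
Since the result is 1, base 4 gives no evidence that 151 is composite.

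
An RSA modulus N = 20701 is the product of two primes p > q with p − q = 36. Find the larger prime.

163

Since p = q + 36, we have 20701 = q(q + 36), so q² + 36q − 20701 = 0.
Discriminant: 36² + 4·20701 = 1296 + 82804 = 84100; √84100 = 290.
q = (−36 + 290)/2 = 127, and p = q + 36 = 163.
Check: 127 · 163 = 20701.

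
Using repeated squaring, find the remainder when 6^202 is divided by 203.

6^1 ≡ 6 (mod 203)
6^2 ≡ 6^2 = 36 ≡ 36 (mod 203)
6^4 ≡ 36^2 = 1296 ≡ 78 (mod 203)
6^8 ≡ 78^2 = 6084 ≡ 197 (mod 203)
6^16 ≡ 197^2 = 38809 ≡ 36 (mod 203)
6^32 ≡ 36^2 = 1296 ≡ 78 (mod 203)
6^64 ≡ 78^2 = 6084 ≡ 197 (mod 203)
6^128 ≡ 197^2 = 38809 ≡ 36 (mod 203)
202 = 128 + 64 + 8 + 2 in binary powers of 2.
So 6^202 ≡ 36 · 197 · 197 · 36 ≡ 169 (mod 203).
Since 169 ≠ 1, base 6 is a Fermat witness: 203 is composite.

169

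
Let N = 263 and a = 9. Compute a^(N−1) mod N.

1

9^1 ≡ 9 (mod 263)
9^2 ≡ 9^2 = 81 ≡ 81 (mod 263)
9^4 ≡ 81^2 = 6561 ≡ 249 (mod 263)
9^8 ≡ 249^2 = 62001 ≡ 196 (mod 263)
9^16 ≡ 196^2 = 38416 ≡ 18 (mod 263)
9^32 ≡ 18^2 = 324 ≡ 61 (mod 263)
9^64 ≡ 61^2 = 3721 ≡ 39 (mod 263)
9^128 ≡ 39^2 = 1521 ≡ 206 (mod 263)
9^256 ≡ 206^2 = 42436 ≡ 93 (mod 263)
262 = 256 + 4 + 2 in binary powers of 2.
So 9^262 ≡ 93 · 249 · 81 ≡ 1 (mod 263).
Since the result is 1, base 9 gives no evidence that 263 is composite.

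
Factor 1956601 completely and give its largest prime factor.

67

1956601 = 19 · 102979
102979 = 29 · 3551
3551 = 53 · 67
67 is prime.
So 1956601 = 19 · 29 · 53 · 67; the largest prime factor is 67.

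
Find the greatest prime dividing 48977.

67

48977 = 17 · 2881
2881 = 43 · 67
67 is prime.
So 48977 = 17 · 43 · 67; the largest prime factor is 67.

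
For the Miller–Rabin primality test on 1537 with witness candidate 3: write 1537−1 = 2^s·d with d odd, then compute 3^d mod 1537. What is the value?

1537 − 1 = 1536 = 2^9 · 3, so d = 3.
3^1 ≡ 3 (mod 1537)
3^2 ≡ 3^2 = 9 ≡ 9 (mod 1537)
3 = 2 + 1 in binary powers of 2.
So 3^3 ≡ 9 · 3 ≡ 27 (mod 1537).
Squaring chain: 27 → 729 → 1176 → 1213 → 460 → 1031 → 894 → 1533 → 16; never reaches −1, so base 3 is a Miller–Rabin witness that 1537 is composite.

27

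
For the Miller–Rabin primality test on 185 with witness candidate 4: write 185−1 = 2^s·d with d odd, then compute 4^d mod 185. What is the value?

185 − 1 = 184 = 2^3 · 23, so d = 23.
4^1 ≡ 4 (mod 185)
4^2 ≡ 4^2 = 16 ≡ 16 (mod 185)
4^4 ≡ 16^2 = 256 ≡ 71 (mod 185)
4^8 ≡ 71^2 = 5041 ≡ 46 (mod 185)
4^16 ≡ 46^2 = 2116 ≡ 81 (mod 185)
23 = 16 + 4 + 2 + 1 in binary powers of 2.
So 4^23 ≡ 81 · 71 · 16 · 4 ≡ 99 (mod 185).
Squaring chain: 99 → 181 → 16; never reaches −1, so base 4 is a Miller–Rabin witness that 185 is composite.

99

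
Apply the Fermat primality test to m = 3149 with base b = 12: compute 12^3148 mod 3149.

2179

12^1 ≡ 12 (mod 3149)
12^2 ≡ 12^2 = 144 ≡ 144 (mod 3149)
12^4 ≡ 144^2 = 20736 ≡ 1842 (mod 3149)
12^8 ≡ 1842^2 = 3392964 ≡ 1491 (mod 3149)
12^16 ≡ 1491^2 = 2223081 ≡ 3036 (mod 3149)
12^32 ≡ 3036^2 = 9217296 ≡ 173 (mod 3149)
12^64 ≡ 173^2 = 29929 ≡ 1588 (mod 3149)
12^128 ≡ 1588^2 = 2521744 ≡ 2544 (mod 3149)
12^256 ≡ 2544^2 = 6471936 ≡ 741 (mod 3149)
12^512 ≡ 741^2 = 549081 ≡ 1155 (mod 3149)
12^1024 ≡ 1155^2 = 1334025 ≡ 1998 (mod 3149)
12^2048 ≡ 1998^2 = 3992004 ≡ 2221 (mod 3149)
3148 = 2048 + 1024 + 64 + 8 + 4 in binary powers of 2.
So 12^3148 ≡ 2221 · 1998 · 1588 · 1491 · 1842 ≡ 2179 (mod 3149).
Since 2179 ≠ 1, base 12 is a Fermat witness: 3149 is composite.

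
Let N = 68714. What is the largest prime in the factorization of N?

68714 = 2 · 34357
34357 = 17 · 2021
2021 = 43 · 47
47 is prime.
So 68714 = 2 · 17 · 43 · 47; the largest prime factor is 47.

47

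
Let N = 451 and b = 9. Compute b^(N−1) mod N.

9^1 ≡ 9 (mod 451)
9^2 ≡ 9^2 = 81 ≡ 81 (mod 451)
9^4 ≡ 81^2 = 6561 ≡ 247 (mod 451)
9^8 ≡ 247^2 = 61009 ≡ 124 (mod 451)
9^16 ≡ 124^2 = 15376 ≡ 42 (mod 451)
9^32 ≡ 42^2 = 1764 ≡ 411 (mod 451)
9^64 ≡ 411^2 = 168921 ≡ 247 (mod 451)
9^128 ≡ 247^2 = 61009 ≡ 124 (mod 451)
9^256 ≡ 124^2 = 15376 ≡ 42 (mod 451)
450 = 256 + 128 + 64 + 2 in binary powers of 2.
So 9^450 ≡ 42 · 124 · 247 · 81 ≡ 122 (mod 451).
Since 122 ≠ 1, base 9 is a Fermat witness: 451 is composite.

122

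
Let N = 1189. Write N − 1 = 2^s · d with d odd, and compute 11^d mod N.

1189 − 1 = 1188 = 2^2 · 297, so d = 297.
11^1 ≡ 11 (mod 1189)
11^2 ≡ 11^2 = 121 ≡ 121 (mod 1189)
11^4 ≡ 121^2 = 14641 ≡ 373 (mod 1189)
11^8 ≡ 373^2 = 139129 ≡ 16 (mod 1189)
11^16 ≡ 16^2 = 256 ≡ 256 (mod 1189)
11^32 ≡ 256^2 = 65536 ≡ 141 (mod 1189)
11^64 ≡ 141^2 = 19881 ≡ 857 (mod 1189)
11^128 ≡ 857^2 = 734449 ≡ 836 (mod 1189)
11^256 ≡ 836^2 = 698896 ≡ 953 (mod 1189)
297 = 256 + 32 + 8 + 1 in binary powers of 2.
So 11^297 ≡ 953 · 141 · 16 · 11 ≡ 438 (mod 1189).
Squaring chain: 438 → 415; never reaches −1, so base 11 is a Miller–Rabin witness that 1189 is composite.

438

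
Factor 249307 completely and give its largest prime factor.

67

249307 = 61 · 4087
4087 = 61 · 67
67 is prime.
So 249307 = 61^2 · 67; the largest prime factor is 67.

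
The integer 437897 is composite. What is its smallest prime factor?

437897 is odd.
Digit sum 38, not divisible by 3.
Ends in 7: not divisible by 5.
7: 437897 = 7·62556 + 5
11: 437897 = 11·39808 + 9
13: 437897 = 13·33684 + 5
17: 437897 = 17·25758 + 11
19: 437897 = 19·23047 + 4
23: 437897 = 23·19039

23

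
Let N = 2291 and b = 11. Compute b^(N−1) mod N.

651

11^1 ≡ 11 (mod 2291)
11^2 ≡ 11^2 = 121 ≡ 121 (mod 2291)
11^4 ≡ 121^2 = 14641 ≡ 895 (mod 2291)
11^8 ≡ 895^2 = 801025 ≡ 1466 (mod 2291)
11^16 ≡ 1466^2 = 2149156 ≡ 198 (mod 2291)
11^32 ≡ 198^2 = 39204 ≡ 257 (mod 2291)
11^64 ≡ 257^2 = 66049 ≡ 1901 (mod 2291)
11^128 ≡ 1901^2 = 3613801 ≡ 894 (mod 2291)
11^256 ≡ 894^2 = 799236 ≡ 1968 (mod 2291)
11^512 ≡ 1968^2 = 3873024 ≡ 1234 (mod 2291)
11^1024 ≡ 1234^2 = 1522756 ≡ 1532 (mod 2291)
11^2048 ≡ 1532^2 = 2347024 ≡ 1040 (mod 2291)
2290 = 2048 + 128 + 64 + 32 + 16 + 2 in binary powers of 2.
So 11^2290 ≡ 1040 · 894 · 1901 · 257 · 198 · 121 ≡ 651 (mod 2291).
Since 651 ≠ 1, base 11 is a Fermat witness: 2291 is composite.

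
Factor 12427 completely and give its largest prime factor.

12427 = 17 · 731
731 = 17 · 43
43 is prime.
So 12427 = 17^2 · 43; the largest prime factor is 43.

43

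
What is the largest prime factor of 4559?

97

4559 = 47 · 97
97 is prime.
So 4559 = 47 · 97; the largest prime factor is 97.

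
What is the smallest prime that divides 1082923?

1082923 is odd.
Digit sum 25, not divisible by 3.
Ends in 3: not divisible by 5.
7: 1082923 = 7·154703 + 2
11: 1082923 = 11·98447 + 6
13: 1082923 = 13·83301 + 10
17: 1082923 = 17·63701 + 6
19: 1082923 = 19·56995 + 18
23: 1082923 = 23·47083 + 14
29: 1082923 = 29·37342 + 5
31: 1082923 = 31·34933

31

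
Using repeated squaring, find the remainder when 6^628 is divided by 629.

38

6^1 ≡ 6 (mod 629)
6^2 ≡ 6^2 = 36 ≡ 36 (mod 629)
6^4 ≡ 36^2 = 1296 ≡ 38 (mod 629)
6^8 ≡ 38^2 = 1444 ≡ 186 (mod 629)
6^16 ≡ 186^2 = 34596 ≡ 1 (mod 629)
6^32 ≡ 1^2 = 1 ≡ 1 (mod 629)
6^64 ≡ 1^2 = 1 ≡ 1 (mod 629)
6^128 ≡ 1^2 = 1 ≡ 1 (mod 629)
6^256 ≡ 1^2 = 1 ≡ 1 (mod 629)
6^512 ≡ 1^2 = 1 ≡ 1 (mod 629)
628 = 512 + 64 + 32 + 16 + 4 in binary powers of 2.
So 6^628 ≡ 1 · 1 · 1 · 1 · 38 ≡ 38 (mod 629).
Since 38 ≠ 1, base 6 is a Fermat witness: 629 is composite.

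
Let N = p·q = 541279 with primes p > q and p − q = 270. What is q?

613

Since p = q + 270, we have 541279 = q(q + 270), so q² + 270q − 541279 = 0.
Discriminant: 270² + 4·541279 = 72900 + 2165116 = 2238016; √2238016 = 1496.
q = (−270 + 1496)/2 = 613, and p = q + 270 = 883.
Check: 613 · 883 = 541279.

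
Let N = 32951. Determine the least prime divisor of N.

83

32951 is odd.
Digit sum 20, not divisible by 3.
Ends in 1: not divisible by 5.
7: 32951 = 7·4707 + 2
11: 32951 = 11·2995 + 6
13: 32951 = 13·2534 + 9
17: 32951 = 17·1938 + 5
19: 32951 = 19·1734 + 5
23: 32951 = 23·1432 + 15
29: 32951 = 29·1136 + 7
31: 32951 = 31·1062 + 29
37: 32951 = 37·890 + 21
41: 32951 = 41·803 + 28
43: 32951 = 43·766 + 13
47: 32951 = 47·701 + 4
53: 32951 = 53·621 + 38
59: 32951 = 59·558 + 29
61: 32951 = 61·540 + 11
67: 32951 = 67·491 + 54
71: 32951 = 71·464 + 7
73: 32951 = 73·451 + 28
79: 32951 = 79·417 + 8
83: 32951 = 83·397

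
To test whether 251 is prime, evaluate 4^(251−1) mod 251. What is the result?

1

4^1 ≡ 4 (mod 251)
4^2 ≡ 4^2 = 16 ≡ 16 (mod 251)
4^4 ≡ 16^2 = 256 ≡ 5 (mod 251)
4^8 ≡ 5^2 = 25 ≡ 25 (mod 251)
4^16 ≡ 25^2 = 625 ≡ 123 (mod 251)
4^32 ≡ 123^2 = 15129 ≡ 69 (mod 251)
4^64 ≡ 69^2 = 4761 ≡ 243 (mod 251)
4^128 ≡ 243^2 = 59049 ≡ 64 (mod 251)
250 = 128 + 64 + 32 + 16 + 8 + 2 in binary powers of 2.
So 4^250 ≡ 64 · 243 · 69 · 123 · 25 · 16 ≡ 1 (mod 251).
Since the result is 1, base 4 gives no evidence that 251 is composite.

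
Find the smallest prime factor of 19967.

41

19967 is odd.
Digit sum 32, not divisible by 3.
Ends in 7: not divisible by 5.
7: 19967 = 7·2852 + 3
11: 19967 = 11·1815 + 2
13: 19967 = 13·1535 + 12
17: 19967 = 17·1174 + 9
19: 19967 = 19·1050 + 17
23: 19967 = 23·868 + 3
29: 19967 = 29·688 + 15
31: 19967 = 31·644 + 3
37: 19967 = 37·539 + 24
41: 19967 = 41·487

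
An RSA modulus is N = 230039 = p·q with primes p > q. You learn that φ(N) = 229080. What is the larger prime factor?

φ(n) = (p−1)(q−1) = n − (p+q) + 1, so p + q = 230039 − 229080 + 1 = 960.
p and q are the roots of t² − 960t + 230039 = 0.
Discriminant: 960² − 4·230039 = 921600 − 920156 = 1444; √1444 = 38.
q = (960 − 38)/2 = 461, p = (960 + 38)/2 = 499.
Check: 461 · 499 = 230039.

499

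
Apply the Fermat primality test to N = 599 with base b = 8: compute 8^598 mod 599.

8^1 ≡ 8 (mod 599)
8^2 ≡ 8^2 = 64 ≡ 64 (mod 599)
8^4 ≡ 64^2 = 4096 ≡ 502 (mod 599)
8^8 ≡ 502^2 = 252004 ≡ 424 (mod 599)
8^16 ≡ 424^2 = 179776 ≡ 76 (mod 599)
8^32 ≡ 76^2 = 5776 ≡ 385 (mod 599)
8^64 ≡ 385^2 = 148225 ≡ 272 (mod 599)
8^128 ≡ 272^2 = 73984 ≡ 307 (mod 599)
8^256 ≡ 307^2 = 94249 ≡ 206 (mod 599)
8^512 ≡ 206^2 = 42436 ≡ 506 (mod 599)
598 = 512 + 64 + 16 + 4 + 2 in binary powers of 2.
So 8^598 ≡ 506 · 272 · 76 · 502 · 64 ≡ 1 (mod 599).
Since the result is 1, base 8 gives no evidence that 599 is composite.

1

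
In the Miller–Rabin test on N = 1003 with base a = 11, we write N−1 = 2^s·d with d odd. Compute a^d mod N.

1003 − 1 = 1002 = 2^1 · 501, so d = 501.
11^1 ≡ 11 (mod 1003)
11^2 ≡ 11^2 = 121 ≡ 121 (mod 1003)
11^4 ≡ 121^2 = 14641 ≡ 599 (mod 1003)
11^8 ≡ 599^2 = 358801 ≡ 730 (mod 1003)
11^16 ≡ 730^2 = 532900 ≡ 307 (mod 1003)
11^32 ≡ 307^2 = 94249 ≡ 970 (mod 1003)
11^64 ≡ 970^2 = 940900 ≡ 86 (mod 1003)
11^128 ≡ 86^2 = 7396 ≡ 375 (mod 1003)
11^256 ≡ 375^2 = 140625 ≡ 205 (mod 1003)
501 = 256 + 128 + 64 + 32 + 16 + 4 + 1 in binary powers of 2.
So 11^501 ≡ 205 · 375 · 86 · 970 · 307 · 599 · 11 ≡ 214 (mod 1003).
Squaring chain: 214; never reaches −1, so base 11 is a Miller–Rabin witness that 1003 is composite.

214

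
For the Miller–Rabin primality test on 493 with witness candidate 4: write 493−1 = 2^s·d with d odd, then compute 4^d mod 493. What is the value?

353

493 − 1 = 492 = 2^2 · 123, so d = 123.
4^1 ≡ 4 (mod 493)
4^2 ≡ 4^2 = 16 ≡ 16 (mod 493)
4^4 ≡ 16^2 = 256 ≡ 256 (mod 493)
4^8 ≡ 256^2 = 65536 ≡ 460 (mod 493)
4^16 ≡ 460^2 = 211600 ≡ 103 (mod 493)
4^32 ≡ 103^2 = 10609 ≡ 256 (mod 493)
4^64 ≡ 256^2 = 65536 ≡ 460 (mod 493)
123 = 64 + 32 + 16 + 8 + 2 + 1 in binary powers of 2.
So 4^123 ≡ 460 · 256 · 103 · 460 · 16 · 4 ≡ 353 (mod 493).
Squaring chain: 353 → 373; never reaches −1, so base 4 is a Miller–Rabin witness that 493 is composite.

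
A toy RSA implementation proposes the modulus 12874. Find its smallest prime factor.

12874 is even: 2 divides it.

2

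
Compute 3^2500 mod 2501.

3^1 ≡ 3 (mod 2501)
3^2 ≡ 3^2 = 9 ≡ 9 (mod 2501)
3^4 ≡ 9^2 = 81 ≡ 81 (mod 2501)
3^8 ≡ 81^2 = 6561 ≡ 1559 (mod 2501)
3^16 ≡ 1559^2 = 2430481 ≡ 2010 (mod 2501)
3^32 ≡ 2010^2 = 4040100 ≡ 985 (mod 2501)
3^64 ≡ 985^2 = 970225 ≡ 2338 (mod 2501)
3^128 ≡ 2338^2 = 5466244 ≡ 1559 (mod 2501)
3^256 ≡ 1559^2 = 2430481 ≡ 2010 (mod 2501)
3^512 ≡ 2010^2 = 4040100 ≡ 985 (mod 2501)
3^1024 ≡ 985^2 = 970225 ≡ 2338 (mod 2501)
3^2048 ≡ 2338^2 = 5466244 ≡ 1559 (mod 2501)
2500 = 2048 + 256 + 128 + 64 + 4 in binary powers of 2.
So 3^2500 ≡ 1559 · 2010 · 1559 · 2338 · 81 ≡ 245 (mod 2501).
Since 245 ≠ 1, base 3 is a Fermat witness: 2501 is composite.

245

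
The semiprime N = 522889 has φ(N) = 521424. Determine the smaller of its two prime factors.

φ(n) = (p−1)(q−1) = n − (p+q) + 1, so p + q = 522889 − 521424 + 1 = 1466.
p and q are the roots of t² − 1466t + 522889 = 0.
Discriminant: 1466² − 4·522889 = 2149156 − 2091556 = 57600; √57600 = 240.
q = (1466 − 240)/2 = 613, p = (1466 + 240)/2 = 853.
Check: 613 · 853 = 522889.

613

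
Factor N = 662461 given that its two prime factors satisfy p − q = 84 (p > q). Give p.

Since p = q + 84, we have 662461 = q(q + 84), so q² + 84q − 662461 = 0.
Discriminant: 84² + 4·662461 = 7056 + 2649844 = 2656900; √2656900 = 1630.
q = (−84 + 1630)/2 = 773, and p = q + 84 = 857.
Check: 773 · 857 = 662461.

857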